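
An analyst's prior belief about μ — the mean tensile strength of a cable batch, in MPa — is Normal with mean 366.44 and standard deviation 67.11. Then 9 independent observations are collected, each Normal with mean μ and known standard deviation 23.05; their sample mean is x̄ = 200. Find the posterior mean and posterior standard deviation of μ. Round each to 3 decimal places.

With known σ, the Normal prior is conjugate. Weight on the data is w = (n/σ²)/(n/σ² + 1/τ₀²) = 0.0169395/(0.0169395+0.00022204) = 0.98706.
Posterior mean = w·x̄ + (1−w)·μ₀ = 0.98706·200 + 0.012938·366.44 = 202.153. Posterior variance = 1/(0.0169395+0.00022204) = 58.2698, so SD = 7.633.

Posterior mean ≈ 202.153; posterior SD ≈ 7.633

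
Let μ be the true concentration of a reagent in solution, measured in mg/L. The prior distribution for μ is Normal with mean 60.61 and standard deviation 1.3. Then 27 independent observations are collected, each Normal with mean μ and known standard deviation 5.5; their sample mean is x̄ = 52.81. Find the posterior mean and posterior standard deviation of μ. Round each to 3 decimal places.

With known σ, the Normal prior is conjugate. Weight on the data is w = (n/σ²)/(n/σ² + 1/τ₀²) = 0.892562/(0.892562+0.591716) = 0.60134.
Posterior mean = w·x̄ + (1−w)·μ₀ = 0.60134·52.81 + 0.39866·60.61 = 55.920. Posterior variance = 1/(0.892562+0.591716) = 0.673728, so SD = 0.821.

Posterior mean ≈ 55.920; posterior SD ≈ 0.821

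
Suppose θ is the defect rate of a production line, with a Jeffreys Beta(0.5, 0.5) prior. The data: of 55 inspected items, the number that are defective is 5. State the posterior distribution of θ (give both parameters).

Observing 5 successes and 50 failures updates Beta(0.5, 0.5) by adding the success and failure counts to the two shape parameters: α = 0.5+5 = 5.5, β = 0.5+50 = 50.5.

Posterior: Beta(5.5, 50.5)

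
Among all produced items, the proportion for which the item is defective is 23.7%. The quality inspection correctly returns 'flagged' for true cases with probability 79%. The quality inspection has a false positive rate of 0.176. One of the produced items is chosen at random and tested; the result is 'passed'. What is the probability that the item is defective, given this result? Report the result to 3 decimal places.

P(H | E) ≈ 0.073

Write H for 'the item is defective'. Prior odds H:¬H = 0.237/0.763 = 0.31062. For the 'passed' outcome, the likelihood ratio is 0.21/0.824 = 0.25485.
Posterior odds = 0.31062 × 0.25485 = 0.079162, so P(H|E) = 0.079162/(1+0.079162) = 0.073.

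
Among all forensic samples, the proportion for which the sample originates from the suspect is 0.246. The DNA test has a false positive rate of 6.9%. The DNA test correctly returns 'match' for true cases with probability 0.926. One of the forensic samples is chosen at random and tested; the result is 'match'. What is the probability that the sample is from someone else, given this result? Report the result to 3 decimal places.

P(¬H | E) ≈ 0.186

Write H for 'the sample originates from the suspect'. Prior odds H:¬H = 0.246/0.754 = 0.32626. For the 'match' outcome, the likelihood ratio is 0.926/0.069 = 13.420.
Posterior odds = 0.32626 × 13.420 = 4.3785, so P(H|E) = 4.3785/(1+4.3785) = 0.814. Then P(¬H|E) = 1 − 0.814 = 0.186.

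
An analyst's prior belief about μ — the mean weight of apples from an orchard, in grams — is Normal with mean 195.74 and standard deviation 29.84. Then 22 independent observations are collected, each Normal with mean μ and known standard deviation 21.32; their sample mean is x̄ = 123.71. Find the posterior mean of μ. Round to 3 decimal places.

With known σ, the Normal prior is conjugate. Weight on the data is w = (n/σ²)/(n/σ² + 1/τ₀²) = 0.0484003/(0.0484003+0.00112306) = 0.97732.
Posterior mean = w·x̄ + (1−w)·μ₀ = 0.97732·123.71 + 0.022677·195.74 = 125.343.

Posterior mean ≈ 125.343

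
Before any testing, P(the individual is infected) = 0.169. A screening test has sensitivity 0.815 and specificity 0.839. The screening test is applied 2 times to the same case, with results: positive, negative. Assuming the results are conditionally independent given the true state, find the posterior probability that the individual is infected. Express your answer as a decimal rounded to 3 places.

Posterior P(H) ≈ 0.185

Let H be the event that the individual is infected; start with P(H) = 0.169. P('positive'|H) = 0.815, P('positive'|¬H) = 0.161.
Update on result 1 ('positive'): P(H) ← 0.815·0.1690 / (0.815·0.1690 + 0.161·0.8310) = 0.13773/0.27153 = 0.5073.
Update on result 2 ('negative'): P(H) ← 0.185·0.5073 / (0.185·0.5073 + 0.839·0.4927) = 0.093844/0.50725 = 0.1850.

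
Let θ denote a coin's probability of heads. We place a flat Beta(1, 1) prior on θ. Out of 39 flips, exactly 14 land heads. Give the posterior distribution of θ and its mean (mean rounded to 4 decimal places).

Posterior: Beta(15, 26); mean ≈ 0.3659

Observing 14 successes and 25 failures updates Beta(1, 1) by adding the success and failure counts to the two shape parameters: α = 1+14 = 15, β = 1+25 = 26.
E[θ | data] = 15/(15+26) = 0.3659.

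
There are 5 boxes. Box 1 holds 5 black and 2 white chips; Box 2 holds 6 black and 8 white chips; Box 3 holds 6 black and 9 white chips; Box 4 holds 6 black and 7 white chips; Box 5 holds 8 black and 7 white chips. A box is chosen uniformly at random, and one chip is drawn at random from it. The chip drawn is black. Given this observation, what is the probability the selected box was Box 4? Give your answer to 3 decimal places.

P(black|Box 1) = 0.7143; P(black|Box 2) = 0.4286; P(black|Box 3) = 0.4; P(black|Box 4) = 0.4615; P(black|Box 5) = 0.5333.
Prior × likelihood for each source: 0.2·0.7143=0.1429, 0.2·0.4286=0.08571, 0.2·0.4=0.08000, 0.2·0.4615=0.09231, 0.2·0.5333=0.1067. Summing gives P(black) = 0.50755.
P(Box 4 | black) = 0.09231 / 0.50755 = 0.182.

Posterior probability ≈ 0.182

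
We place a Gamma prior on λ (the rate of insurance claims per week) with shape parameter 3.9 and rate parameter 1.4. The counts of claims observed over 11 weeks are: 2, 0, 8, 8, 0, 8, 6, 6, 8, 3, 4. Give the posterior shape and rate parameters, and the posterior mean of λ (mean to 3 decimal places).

Total count ∑xᵢ = 53 over n = 11 weeks.
Gamma is conjugate to the Poisson likelihood: posterior is Gamma(shape = 3.9+53 = 56.9, rate = 1.4+11 = 12.4).
E[λ | data] = 56.9/12.4 = 4.589.

Posterior: Gamma(shape=56.9, rate=12.4); mean ≈ 4.589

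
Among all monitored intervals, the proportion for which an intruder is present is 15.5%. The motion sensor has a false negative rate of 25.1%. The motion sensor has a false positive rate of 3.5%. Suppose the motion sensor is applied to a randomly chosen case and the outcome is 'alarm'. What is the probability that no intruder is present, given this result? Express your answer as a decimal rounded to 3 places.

P(¬H | E) ≈ 0.203

Let H be the event that an intruder is present. P(H) = 0.155, so P(¬H) = 0.845. With E the 'alarm' result, P(E|H) = 0.749 and P(E|¬H) = 0.035.
P(E) = 0.749·0.155 + 0.035·0.845 = 0.11610 + 0.029575 = 0.14567.
By Bayes' theorem, P(H|E) = 0.11610 / 0.14567 = 0.797. Hence P(¬H|E) = 1 − 0.797 = 0.203.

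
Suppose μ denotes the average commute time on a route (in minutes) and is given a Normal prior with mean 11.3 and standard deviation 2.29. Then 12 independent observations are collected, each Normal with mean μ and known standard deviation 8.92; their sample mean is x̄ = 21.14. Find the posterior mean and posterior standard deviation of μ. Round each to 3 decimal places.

Prior precision 1/τ₀² = 1/2.29² = 0.190690; data precision n/σ² = 12/8.92² = 0.150817.
Posterior precision = 0.190690 + 0.150817 = 0.341508, giving posterior SD = 1/√0.341508 = 1.711.
Posterior mean = (0.190690·11.3 + 0.150817·21.14) / 0.341508 = 15.646.

Posterior mean ≈ 15.646; posterior SD ≈ 1.711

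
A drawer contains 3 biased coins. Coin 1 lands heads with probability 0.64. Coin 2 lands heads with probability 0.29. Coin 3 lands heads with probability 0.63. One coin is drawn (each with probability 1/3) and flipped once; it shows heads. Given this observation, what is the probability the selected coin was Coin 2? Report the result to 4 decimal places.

Tabulate prior·likelihood by source: [1] prior 0.333333, lik 0.64, product 0.2133; [2] prior 0.333333, lik 0.29, product 0.09667; [3] prior 0.333333, lik 0.63, product 0.2100.
Normalizing constant = 0.52000; the posterior for Coin 2 is its product over the sum, 0.09667/0.52000 = 0.1859.

Posterior probability ≈ 0.1859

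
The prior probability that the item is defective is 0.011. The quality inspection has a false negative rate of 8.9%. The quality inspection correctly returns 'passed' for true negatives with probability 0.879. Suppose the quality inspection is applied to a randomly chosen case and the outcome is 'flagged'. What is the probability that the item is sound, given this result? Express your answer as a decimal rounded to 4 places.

Write H for 'the item is defective'. Prior odds H:¬H = 0.011/0.989 = 0.011122. For the 'flagged' outcome, the likelihood ratio is 0.911/0.121 = 7.5289.
Posterior odds = 0.011122 × 7.5289 = 0.083739, so P(H|E) = 0.083739/(1+0.083739) = 0.0773. Then P(¬H|E) = 1 − 0.0773 = 0.9227.

P(¬H | E) ≈ 0.9227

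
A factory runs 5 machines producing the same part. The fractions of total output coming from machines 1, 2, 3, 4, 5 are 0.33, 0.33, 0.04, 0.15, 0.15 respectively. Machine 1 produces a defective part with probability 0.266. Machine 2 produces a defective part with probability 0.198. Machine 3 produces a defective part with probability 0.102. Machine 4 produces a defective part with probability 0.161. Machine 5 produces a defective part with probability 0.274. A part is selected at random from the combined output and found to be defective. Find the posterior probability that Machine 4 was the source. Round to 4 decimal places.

P(defective|M1) = 0.266; P(defective|M2) = 0.198; P(defective|M3) = 0.102; P(defective|M4) = 0.161; P(defective|M5) = 0.274.
Prior × likelihood for each source: 0.33·0.266=0.08778, 0.33·0.198=0.06534, 0.04·0.102=0.004080, 0.15·0.161=0.02415, 0.15·0.274=0.04110. Summing gives P(defective) = 0.22245.
P(Machine 4 | defective) = 0.02415 / 0.22245 = 0.1086.

Posterior probability ≈ 0.1086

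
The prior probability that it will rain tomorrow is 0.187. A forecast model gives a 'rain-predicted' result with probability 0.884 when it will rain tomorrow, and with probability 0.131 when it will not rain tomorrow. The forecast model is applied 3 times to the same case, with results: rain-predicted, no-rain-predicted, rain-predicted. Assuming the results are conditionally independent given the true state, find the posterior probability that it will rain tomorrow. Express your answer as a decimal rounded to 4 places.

With H the event that it will rain tomorrow, the joint likelihood of the observed sequence is P(data|H) = 0.884·0.116·0.884 = 0.090649 and P(data|¬H) = 0.131·0.869·0.131 = 0.014913.
Bayes: P(H|data) = 0.187·0.090649 / (0.187·0.090649 + 0.813·0.014913) = 0.016951/0.029076 = 0.5830.

Posterior P(H) ≈ 0.5830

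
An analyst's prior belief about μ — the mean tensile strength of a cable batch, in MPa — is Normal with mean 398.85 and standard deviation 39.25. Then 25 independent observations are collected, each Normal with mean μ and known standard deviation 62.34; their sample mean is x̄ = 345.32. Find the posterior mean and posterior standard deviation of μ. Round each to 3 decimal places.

Prior precision 1/τ₀² = 1/39.25² = 0.00064911; data precision n/σ² = 25/62.34² = 0.00643289.
Posterior precision = 0.00064911 + 0.00643289 = 0.00708201, giving posterior SD = 1/√0.00708201 = 11.883.
Posterior mean = (0.00064911·398.85 + 0.00643289·345.32) / 0.00708201 = 350.226.

Posterior mean ≈ 350.226; posterior SD ≈ 11.883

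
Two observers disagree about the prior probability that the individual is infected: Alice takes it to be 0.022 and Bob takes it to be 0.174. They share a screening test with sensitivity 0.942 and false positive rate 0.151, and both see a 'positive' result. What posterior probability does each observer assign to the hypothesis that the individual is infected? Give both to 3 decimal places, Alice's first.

The likelihood ratio for a 'positive' result is 0.942/0.151 = 6.2384.
Alice: prior odds 0.022/0.978 = 0.022495; posterior odds 0.14033; posterior probability 0.123.
Bob: prior odds 0.174/0.826 = 0.21065; posterior odds 1.3141; posterior probability 0.568.

Alice: 0.123; Bob: 0.568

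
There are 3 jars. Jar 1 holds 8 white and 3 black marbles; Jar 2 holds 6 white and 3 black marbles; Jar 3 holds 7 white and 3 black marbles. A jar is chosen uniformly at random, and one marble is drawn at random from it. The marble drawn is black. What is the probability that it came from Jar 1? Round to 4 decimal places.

P(black|Jar 1) = 0.2727; P(black|Jar 2) = 0.3333; P(black|Jar 3) = 0.3.
Prior × likelihood for each source: 0.333333·0.2727=0.09091, 0.333333·0.3333=0.1111, 0.333333·0.3=0.1000. Summing gives P(black) = 0.30202.
P(Jar 1 | black) = 0.09091 / 0.30202 = 0.3010.

Posterior probability ≈ 0.3010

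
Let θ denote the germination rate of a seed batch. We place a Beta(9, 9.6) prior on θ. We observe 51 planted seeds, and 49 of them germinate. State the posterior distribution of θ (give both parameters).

Posterior: Beta(58, 11.6)

Observing 49 successes and 2 failures updates Beta(9, 9.6) by adding the success and failure counts to the two shape parameters: α = 9+49 = 58, β = 9.6+2 = 11.6.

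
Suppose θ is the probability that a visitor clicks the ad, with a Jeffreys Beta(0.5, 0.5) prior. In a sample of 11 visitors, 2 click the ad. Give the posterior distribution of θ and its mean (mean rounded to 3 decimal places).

The binomial likelihood is conjugate to the Beta prior: with 2 successes and 9 failures, the posterior is Beta(0.5+2, 0.5+9) = Beta(2.5, 9.5).
E[θ | data] = 2.5/(2.5+9.5) = 0.208.

Posterior: Beta(2.5, 9.5); mean ≈ 0.208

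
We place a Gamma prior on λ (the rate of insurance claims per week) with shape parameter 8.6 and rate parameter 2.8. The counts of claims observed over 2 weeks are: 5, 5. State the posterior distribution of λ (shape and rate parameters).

The Poisson likelihood adds the total count to the shape and the number of exposure periods to the rate. Here ∑xᵢ = 10 and n = 2, so shape 8.6→18.6 and rate 2.8→4.8.

Posterior: Gamma(shape=18.6, rate=4.8)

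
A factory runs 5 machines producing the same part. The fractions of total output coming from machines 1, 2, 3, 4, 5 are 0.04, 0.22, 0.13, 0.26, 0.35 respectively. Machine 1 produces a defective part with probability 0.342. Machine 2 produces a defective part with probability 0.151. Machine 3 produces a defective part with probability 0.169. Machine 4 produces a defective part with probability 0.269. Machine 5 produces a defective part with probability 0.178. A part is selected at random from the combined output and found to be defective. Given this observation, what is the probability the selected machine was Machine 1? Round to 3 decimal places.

Tabulate prior·likelihood by source: [1] prior 0.04, lik 0.342, product 0.01368; [2] prior 0.22, lik 0.151, product 0.03322; [3] prior 0.13, lik 0.169, product 0.02197; [4] prior 0.26, lik 0.269, product 0.06994; [5] prior 0.35, lik 0.178, product 0.06230.
Normalizing constant = 0.20111; the posterior for Machine 1 is its product over the sum, 0.01368/0.20111 = 0.068.

Posterior probability ≈ 0.068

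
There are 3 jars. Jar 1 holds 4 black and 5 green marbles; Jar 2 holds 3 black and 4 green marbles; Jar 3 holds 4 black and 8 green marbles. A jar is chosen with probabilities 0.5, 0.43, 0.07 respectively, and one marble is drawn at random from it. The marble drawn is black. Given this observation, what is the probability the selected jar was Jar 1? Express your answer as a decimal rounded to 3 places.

P(black|Jar 1) = 0.4444; P(black|Jar 2) = 0.4286; P(black|Jar 3) = 0.3333.
Prior × likelihood for each source: 0.5·0.4444=0.2222, 0.43·0.4286=0.1843, 0.07·0.3333=0.02333. Summing gives P(black) = 0.42984.
P(Jar 1 | black) = 0.2222 / 0.42984 = 0.517.

Posterior probability ≈ 0.517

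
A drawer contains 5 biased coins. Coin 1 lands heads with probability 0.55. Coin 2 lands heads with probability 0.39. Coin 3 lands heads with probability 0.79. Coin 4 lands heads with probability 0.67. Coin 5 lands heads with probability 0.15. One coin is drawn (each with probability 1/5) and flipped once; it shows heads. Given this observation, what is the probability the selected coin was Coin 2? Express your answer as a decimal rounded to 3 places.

Tabulate prior·likelihood by source: [1] prior 0.2, lik 0.55, product 0.1100; [2] prior 0.2, lik 0.39, product 0.07800; [3] prior 0.2, lik 0.79, product 0.1580; [4] prior 0.2, lik 0.67, product 0.1340; [5] prior 0.2, lik 0.15, product 0.03000.
Normalizing constant = 0.51000; the posterior for Coin 2 is its product over the sum, 0.07800/0.51000 = 0.153.

Posterior probability ≈ 0.153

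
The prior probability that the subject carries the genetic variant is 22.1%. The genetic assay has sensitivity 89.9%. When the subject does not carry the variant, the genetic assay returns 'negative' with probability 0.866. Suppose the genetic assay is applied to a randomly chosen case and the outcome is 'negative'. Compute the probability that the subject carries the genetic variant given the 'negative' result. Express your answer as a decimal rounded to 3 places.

P(H | E) ≈ 0.032

Let H be the event that the subject carries the genetic variant. P(H) = 0.221, so P(¬H) = 0.779. With E the 'negative' result, P(E|H) = 0.101 and P(E|¬H) = 0.866.
P(E) = 0.101·0.221 + 0.866·0.779 = 0.022321 + 0.67461 = 0.69694.
By Bayes' theorem, P(H|E) = 0.022321 / 0.69694 = 0.032.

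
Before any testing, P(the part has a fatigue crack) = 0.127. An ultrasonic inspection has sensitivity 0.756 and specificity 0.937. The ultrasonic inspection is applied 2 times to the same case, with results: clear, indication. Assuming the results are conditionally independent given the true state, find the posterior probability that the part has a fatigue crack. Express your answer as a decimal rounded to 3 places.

With H the event that the part has a fatigue crack, the joint likelihood of the observed sequence is P(data|H) = 0.244·0.756 = 0.18446 and P(data|¬H) = 0.937·0.063 = 0.059031.
Bayes: P(H|data) = 0.127·0.18446 / (0.127·0.18446 + 0.873·0.059031) = 0.023427/0.074961 = 0.3125.

Posterior P(H) ≈ 0.313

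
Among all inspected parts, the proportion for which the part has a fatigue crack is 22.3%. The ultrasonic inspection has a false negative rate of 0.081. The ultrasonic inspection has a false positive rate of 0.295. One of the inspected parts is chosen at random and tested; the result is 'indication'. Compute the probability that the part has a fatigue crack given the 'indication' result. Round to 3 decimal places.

Write H for 'the part has a fatigue crack'. Prior odds H:¬H = 0.223/0.777 = 0.28700. For the 'indication' outcome, the likelihood ratio is 0.919/0.295 = 3.1153.
Posterior odds = 0.28700 × 3.1153 = 0.89408, so P(H|E) = 0.89408/(1+0.89408) = 0.472.

P(H | E) ≈ 0.472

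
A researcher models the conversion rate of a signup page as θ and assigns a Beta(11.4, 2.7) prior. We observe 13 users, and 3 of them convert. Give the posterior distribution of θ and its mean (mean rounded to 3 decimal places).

Observing 3 successes and 10 failures updates Beta(11.4, 2.7) by adding the success and failure counts to the two shape parameters: α = 11.4+3 = 14.4, β = 2.7+10 = 12.7.
Posterior mean = α/(α+β) = 14.4/27.1 = 0.531.

Posterior: Beta(14.4, 12.7); mean ≈ 0.531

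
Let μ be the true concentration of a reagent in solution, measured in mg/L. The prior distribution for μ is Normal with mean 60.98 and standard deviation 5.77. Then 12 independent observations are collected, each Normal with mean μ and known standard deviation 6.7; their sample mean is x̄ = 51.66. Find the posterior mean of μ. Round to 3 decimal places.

With known σ, the Normal prior is conjugate. Weight on the data is w = (n/σ²)/(n/σ² + 1/τ₀²) = 0.267320/(0.267320+0.0300364) = 0.89899.
Posterior mean = w·x̄ + (1−w)·μ₀ = 0.89899·51.66 + 0.10101·60.98 = 52.601.

Posterior mean ≈ 52.601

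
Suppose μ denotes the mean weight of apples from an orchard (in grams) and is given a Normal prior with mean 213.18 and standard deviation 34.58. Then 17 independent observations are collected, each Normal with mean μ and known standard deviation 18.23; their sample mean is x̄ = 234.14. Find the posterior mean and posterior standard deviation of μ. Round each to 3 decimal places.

Posterior mean ≈ 233.803; posterior SD ≈ 4.386

Prior precision 1/τ₀² = 1/34.58² = 0.00083628; data precision n/σ² = 17/18.23² = 0.0511535.
Posterior precision = 0.00083628 + 0.0511535 = 0.0519898, giving posterior SD = 1/√0.0519898 = 4.386.
Posterior mean = (0.00083628·213.18 + 0.0511535·234.14) / 0.0519898 = 233.803.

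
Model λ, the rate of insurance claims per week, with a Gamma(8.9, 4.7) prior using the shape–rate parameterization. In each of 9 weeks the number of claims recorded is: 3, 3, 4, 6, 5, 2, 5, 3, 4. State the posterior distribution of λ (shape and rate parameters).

The Poisson likelihood adds the total count to the shape and the number of exposure periods to the rate. Here ∑xᵢ = 35 and n = 9, so shape 8.9→43.9 and rate 4.7→13.7.

Posterior: Gamma(shape=43.9, rate=13.7)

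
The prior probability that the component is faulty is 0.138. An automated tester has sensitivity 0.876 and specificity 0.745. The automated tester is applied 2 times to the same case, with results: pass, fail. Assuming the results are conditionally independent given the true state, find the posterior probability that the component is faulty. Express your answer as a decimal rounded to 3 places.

Posterior P(H) ≈ 0.084

Let H be the event that the component is faulty; start with P(H) = 0.138. P('fail'|H) = 0.876, P('fail'|¬H) = 0.255.
Update on result 1 ('pass'): P(H) ← 0.124·0.1380 / (0.124·0.1380 + 0.745·0.8620) = 0.017112/0.65930 = 0.0260.
Update on result 2 ('fail'): P(H) ← 0.876·0.0260 / (0.876·0.0260 + 0.255·0.9740) = 0.022736/0.27112 = 0.0839.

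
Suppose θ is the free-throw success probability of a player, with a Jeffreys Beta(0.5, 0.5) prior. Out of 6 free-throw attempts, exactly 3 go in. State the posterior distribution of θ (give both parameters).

Posterior: Beta(3.5, 3.5)

The binomial likelihood is conjugate to the Beta prior: with 3 successes and 3 failures, the posterior is Beta(0.5+3, 0.5+3) = Beta(3.5, 3.5).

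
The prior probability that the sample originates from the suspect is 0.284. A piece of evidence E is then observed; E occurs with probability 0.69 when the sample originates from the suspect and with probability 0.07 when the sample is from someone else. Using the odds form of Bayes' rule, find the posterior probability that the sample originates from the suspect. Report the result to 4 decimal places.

Posterior probability ≈ 0.7963

Prior odds = 0.284/(1−0.284) = 0.39665.
Likelihood ratio for E = 0.69/0.07 = 9.8571.
Posterior odds = prior odds × LR = 3.9098.
Posterior probability = odds/(1+odds) = 3.9098/4.9098 = 0.7963.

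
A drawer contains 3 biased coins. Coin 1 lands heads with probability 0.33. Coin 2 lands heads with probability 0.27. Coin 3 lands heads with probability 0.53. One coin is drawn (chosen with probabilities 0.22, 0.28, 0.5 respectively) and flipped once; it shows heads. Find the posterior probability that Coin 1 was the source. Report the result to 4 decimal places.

Tabulate prior·likelihood by source: [1] prior 0.22, lik 0.33, product 0.07260; [2] prior 0.28, lik 0.27, product 0.07560; [3] prior 0.5, lik 0.53, product 0.2650.
Normalizing constant = 0.41320; the posterior for Coin 1 is its product over the sum, 0.07260/0.41320 = 0.1757.

Posterior probability ≈ 0.1757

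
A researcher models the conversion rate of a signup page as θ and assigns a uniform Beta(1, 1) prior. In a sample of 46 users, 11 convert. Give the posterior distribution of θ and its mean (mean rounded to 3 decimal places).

Posterior: Beta(12, 36); mean ≈ 0.250

Observing 11 successes and 35 failures updates Beta(1, 1) by adding the success and failure counts to the two shape parameters: α = 1+11 = 12, β = 1+35 = 36.
E[θ | data] = 12/(12+36) = 0.250.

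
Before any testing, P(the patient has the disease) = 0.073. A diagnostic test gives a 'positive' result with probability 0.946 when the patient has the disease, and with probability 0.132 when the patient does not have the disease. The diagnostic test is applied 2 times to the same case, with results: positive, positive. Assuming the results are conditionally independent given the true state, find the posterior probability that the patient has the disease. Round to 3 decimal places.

Let H be the event that the patient has the disease; start with P(H) = 0.073. P('positive'|H) = 0.946, P('positive'|¬H) = 0.132.
Update on result 1 ('positive'): P(H) ← 0.946·0.0730 / (0.946·0.0730 + 0.132·0.9270) = 0.069058/0.19142 = 0.3608.
Update on result 2 ('positive'): P(H) ← 0.946·0.3608 / (0.946·0.3608 + 0.132·0.6392) = 0.34128/0.42566 = 0.8018.

Posterior P(H) ≈ 0.802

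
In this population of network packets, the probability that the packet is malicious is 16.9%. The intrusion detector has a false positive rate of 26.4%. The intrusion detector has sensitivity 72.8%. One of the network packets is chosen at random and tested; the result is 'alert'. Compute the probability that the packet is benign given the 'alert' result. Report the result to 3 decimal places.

P(¬H | E) ≈ 0.641

Write H for 'the packet is malicious'. Prior odds H:¬H = 0.169/0.831 = 0.20337. For the 'alert' outcome, the likelihood ratio is 0.728/0.264 = 2.7576.
Posterior odds = 0.20337 × 2.7576 = 0.56081, so P(H|E) = 0.56081/(1+0.56081) = 0.359. Then P(¬H|E) = 1 − 0.359 = 0.641.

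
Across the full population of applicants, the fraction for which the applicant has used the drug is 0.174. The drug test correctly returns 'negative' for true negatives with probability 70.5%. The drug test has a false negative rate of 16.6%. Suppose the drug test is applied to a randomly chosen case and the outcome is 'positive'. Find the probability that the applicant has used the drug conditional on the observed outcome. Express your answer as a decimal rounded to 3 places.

Write H for 'the applicant has used the drug'. Prior odds H:¬H = 0.174/0.826 = 0.21065. For the 'positive' outcome, the likelihood ratio is 0.834/0.295 = 2.8271.
Posterior odds = 0.21065 × 2.8271 = 0.59554, so P(H|E) = 0.59554/(1+0.59554) = 0.373.

P(H | E) ≈ 0.373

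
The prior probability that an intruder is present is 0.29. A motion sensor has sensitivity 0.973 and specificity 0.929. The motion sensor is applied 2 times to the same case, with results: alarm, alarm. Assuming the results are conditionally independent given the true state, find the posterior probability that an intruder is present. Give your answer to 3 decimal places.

Posterior P(H) ≈ 0.987

With H the event that an intruder is present, the joint likelihood of the observed sequence is P(data|H) = 0.973·0.973 = 0.94673 and P(data|¬H) = 0.071·0.071 = 0.0050410.
Bayes: P(H|data) = 0.29·0.94673 / (0.29·0.94673 + 0.71·0.0050410) = 0.27455/0.27813 = 0.9871.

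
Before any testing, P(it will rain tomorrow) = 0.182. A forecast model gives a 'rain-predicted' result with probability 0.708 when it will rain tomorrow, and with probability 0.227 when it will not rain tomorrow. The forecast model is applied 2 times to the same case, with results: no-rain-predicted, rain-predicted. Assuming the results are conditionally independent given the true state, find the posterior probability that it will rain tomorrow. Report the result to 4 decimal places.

With H the event that it will rain tomorrow, the joint likelihood of the observed sequence is P(data|H) = 0.292·0.708 = 0.20674 and P(data|¬H) = 0.773·0.227 = 0.17547.
Bayes: P(H|data) = 0.182·0.20674 / (0.182·0.20674 + 0.818·0.17547) = 0.037626/0.18116 = 0.2077.

Posterior P(H) ≈ 0.2077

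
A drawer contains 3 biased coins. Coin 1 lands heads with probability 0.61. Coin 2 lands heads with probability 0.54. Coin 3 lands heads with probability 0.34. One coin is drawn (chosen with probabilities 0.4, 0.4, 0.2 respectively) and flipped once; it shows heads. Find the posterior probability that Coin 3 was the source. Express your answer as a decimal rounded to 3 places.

P(heads|C1) = 0.61; P(heads|C2) = 0.54; P(heads|C3) = 0.34.
Prior × likelihood for each source: 0.4·0.61=0.2440, 0.4·0.54=0.2160, 0.2·0.34=0.06800. Summing gives P(heads) = 0.52800.
P(Coin 3 | heads) = 0.06800 / 0.52800 = 0.129.

Posterior probability ≈ 0.129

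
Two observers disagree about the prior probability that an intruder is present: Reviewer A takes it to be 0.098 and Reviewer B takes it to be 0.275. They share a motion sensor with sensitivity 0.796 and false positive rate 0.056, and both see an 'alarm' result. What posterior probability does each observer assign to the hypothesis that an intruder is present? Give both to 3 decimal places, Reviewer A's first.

P('+'|H) = 0.796, P('+'|¬H) = 0.056.
Reviewer A: numerator 0.796·0.098 = 0.078008; evidence = 0.078008+0.056·0.902 = 0.12852; posterior = 0.607.
Reviewer B: numerator 0.796·0.275 = 0.21890; evidence = 0.21890+0.056·0.725 = 0.25950; posterior = 0.844.

Reviewer A: 0.607; Reviewer B: 0.844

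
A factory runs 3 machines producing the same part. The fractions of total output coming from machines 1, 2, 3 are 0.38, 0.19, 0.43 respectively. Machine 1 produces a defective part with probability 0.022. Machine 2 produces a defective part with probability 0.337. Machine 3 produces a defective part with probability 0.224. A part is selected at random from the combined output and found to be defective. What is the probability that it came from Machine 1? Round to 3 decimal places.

Posterior probability ≈ 0.050

P(defective|M1) = 0.022; P(defective|M2) = 0.337; P(defective|M3) = 0.224.
Prior × likelihood for each source: 0.38·0.022=0.008360, 0.19·0.337=0.06403, 0.43·0.224=0.09632. Summing gives P(defective) = 0.16871.
P(Machine 1 | defective) = 0.008360 / 0.16871 = 0.050.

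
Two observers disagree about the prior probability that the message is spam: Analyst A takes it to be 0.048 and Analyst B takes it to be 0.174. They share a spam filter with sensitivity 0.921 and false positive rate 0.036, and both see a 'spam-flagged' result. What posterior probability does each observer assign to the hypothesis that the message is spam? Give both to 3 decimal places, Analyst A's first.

The likelihood ratio for a 'spam-flagged' result is 0.921/0.036 = 25.583.
Analyst A: prior odds 0.048/0.952 = 0.050420; posterior odds 1.2899; posterior probability 0.563.
Analyst B: prior odds 0.174/0.826 = 0.21065; posterior odds 5.3892; posterior probability 0.843.

Analyst A: 0.563; Analyst B: 0.843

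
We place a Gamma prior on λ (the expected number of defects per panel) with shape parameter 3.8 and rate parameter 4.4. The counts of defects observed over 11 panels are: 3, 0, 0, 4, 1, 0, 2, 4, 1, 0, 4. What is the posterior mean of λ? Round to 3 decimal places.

Posterior mean ≈ 1.481

Total count ∑xᵢ = 19 over n = 11 panels.
Gamma is conjugate to the Poisson likelihood: posterior is Gamma(shape = 3.8+19 = 22.8, rate = 4.4+11 = 15.4).
E[λ | data] = 22.8/15.4 = 1.481.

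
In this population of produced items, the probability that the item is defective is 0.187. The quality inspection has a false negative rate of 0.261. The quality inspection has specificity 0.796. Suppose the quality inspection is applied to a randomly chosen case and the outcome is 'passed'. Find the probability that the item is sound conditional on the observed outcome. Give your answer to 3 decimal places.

P(¬H | E) ≈ 0.930

Write H for 'the item is defective'. Prior odds H:¬H = 0.187/0.813 = 0.23001. For the 'passed' outcome, the likelihood ratio is 0.261/0.796 = 0.32789.
Posterior odds = 0.23001 × 0.32789 = 0.075419, so P(H|E) = 0.075419/(1+0.075419) = 0.070. Then P(¬H|E) = 1 − 0.070 = 0.930.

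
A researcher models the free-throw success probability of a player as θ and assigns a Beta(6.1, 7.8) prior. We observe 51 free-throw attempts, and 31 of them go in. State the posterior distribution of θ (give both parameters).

The binomial likelihood is conjugate to the Beta prior: with 31 successes and 20 failures, the posterior is Beta(6.1+31, 7.8+20) = Beta(37.1, 27.8).

Posterior: Beta(37.1, 27.8)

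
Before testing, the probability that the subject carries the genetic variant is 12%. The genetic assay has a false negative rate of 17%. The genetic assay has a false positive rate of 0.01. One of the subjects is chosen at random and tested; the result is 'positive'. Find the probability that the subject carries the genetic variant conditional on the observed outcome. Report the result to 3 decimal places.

Write H for 'the subject carries the genetic variant'. Prior odds H:¬H = 0.12/0.88 = 0.13636. For the 'positive' outcome, the likelihood ratio is 0.83/0.01 = 83.000.
Posterior odds = 0.13636 × 83.000 = 11.318, so P(H|E) = 11.318/(1+11.318) = 0.919.

P(H | E) ≈ 0.919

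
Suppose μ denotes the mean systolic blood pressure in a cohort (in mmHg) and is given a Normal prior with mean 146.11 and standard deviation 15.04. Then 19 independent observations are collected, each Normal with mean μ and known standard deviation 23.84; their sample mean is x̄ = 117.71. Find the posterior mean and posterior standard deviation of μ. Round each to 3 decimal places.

Prior precision 1/τ₀² = 1/15.04² = 0.00442084; data precision n/σ² = 19/23.84² = 0.0334304.
Posterior precision = 0.00442084 + 0.0334304 = 0.0378512, giving posterior SD = 1/√0.0378512 = 5.140.
Posterior mean = (0.00442084·146.11 + 0.0334304·117.71) / 0.0378512 = 121.027.

Posterior mean ≈ 121.027; posterior SD ≈ 5.140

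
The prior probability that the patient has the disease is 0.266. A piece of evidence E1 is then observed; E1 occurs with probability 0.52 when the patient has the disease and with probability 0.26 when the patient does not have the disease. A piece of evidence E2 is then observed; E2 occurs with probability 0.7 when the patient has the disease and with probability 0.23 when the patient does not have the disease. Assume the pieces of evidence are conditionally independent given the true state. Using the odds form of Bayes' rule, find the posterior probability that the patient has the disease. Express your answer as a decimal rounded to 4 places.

Posterior probability ≈ 0.6881

Prior odds = 0.266/(1−0.266) = 0.36240. In log-odds, ln(0.36240) = -1.0150.
Add log likelihood ratios: ln(2.0000) + ln(3.0435) = 1.8061.
Posterior log-odds = 0.79114, so posterior odds = exp(0.79114) = 2.2059. Converting, P(H|E) = 2.2059/3.2059 = 0.6881.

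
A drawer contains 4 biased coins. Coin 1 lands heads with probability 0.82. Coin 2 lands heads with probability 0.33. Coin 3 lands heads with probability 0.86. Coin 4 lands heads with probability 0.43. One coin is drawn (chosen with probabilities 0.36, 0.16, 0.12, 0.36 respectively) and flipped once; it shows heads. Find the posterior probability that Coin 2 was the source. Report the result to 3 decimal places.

Posterior probability ≈ 0.087

P(heads|C1) = 0.82; P(heads|C2) = 0.33; P(heads|C3) = 0.86; P(heads|C4) = 0.43.
Prior × likelihood for each source: 0.36·0.82=0.2952, 0.16·0.33=0.05280, 0.12·0.86=0.1032, 0.36·0.43=0.1548. Summing gives P(heads) = 0.60600.
P(Coin 2 | heads) = 0.05280 / 0.60600 = 0.087.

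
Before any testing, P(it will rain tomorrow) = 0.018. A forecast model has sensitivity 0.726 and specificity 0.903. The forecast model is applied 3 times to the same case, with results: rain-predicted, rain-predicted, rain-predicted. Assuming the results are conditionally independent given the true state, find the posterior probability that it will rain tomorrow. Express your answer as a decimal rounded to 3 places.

With H the event that it will rain tomorrow, the joint likelihood of the observed sequence is P(data|H) = 0.726·0.726·0.726 = 0.38266 and P(data|¬H) = 0.097·0.097·0.097 = 0.00091267.
Bayes: P(H|data) = 0.018·0.38266 / (0.018·0.38266 + 0.982·0.00091267) = 0.0068878/0.0077841 = 0.8849.

Posterior P(H) ≈ 0.885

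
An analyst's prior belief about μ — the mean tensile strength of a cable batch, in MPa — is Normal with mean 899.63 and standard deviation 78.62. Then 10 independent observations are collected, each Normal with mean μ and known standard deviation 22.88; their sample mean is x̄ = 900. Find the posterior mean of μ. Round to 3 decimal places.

Posterior mean ≈ 899.997

With known σ, the Normal prior is conjugate. Weight on the data is w = (n/σ²)/(n/σ² + 1/τ₀²) = 0.0191024/(0.0191024+0.00016178) = 0.99160.
Posterior mean = w·x̄ + (1−w)·μ₀ = 0.99160·900 + 0.0083981·899.63 = 899.997.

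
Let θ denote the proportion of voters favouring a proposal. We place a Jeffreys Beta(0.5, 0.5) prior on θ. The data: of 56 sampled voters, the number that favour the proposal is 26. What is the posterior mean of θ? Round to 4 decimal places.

The binomial likelihood is conjugate to the Beta prior: with 26 successes and 30 failures, the posterior is Beta(0.5+26, 0.5+30) = Beta(26.5, 30.5).
E[θ | data] = 26.5/(26.5+30.5) = 0.4649.

Posterior mean ≈ 0.4649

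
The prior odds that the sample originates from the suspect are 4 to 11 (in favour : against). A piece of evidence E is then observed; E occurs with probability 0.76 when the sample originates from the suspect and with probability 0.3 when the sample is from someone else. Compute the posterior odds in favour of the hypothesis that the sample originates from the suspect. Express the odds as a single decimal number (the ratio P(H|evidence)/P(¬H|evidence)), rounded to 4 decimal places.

Prior odds = 4/11 = 0.36364. In log-odds, ln(0.36364) = -1.0116.
Add log likelihood ratio: ln(2.5333) = 0.92954.
Posterior log-odds = -0.082065, so posterior odds = exp(-0.082065) = 0.92121.

Posterior odds ≈ 0.9212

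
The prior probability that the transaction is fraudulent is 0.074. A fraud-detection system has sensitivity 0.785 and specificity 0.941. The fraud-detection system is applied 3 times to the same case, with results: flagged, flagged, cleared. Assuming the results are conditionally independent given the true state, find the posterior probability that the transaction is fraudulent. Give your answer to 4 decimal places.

With H the event that the transaction is fraudulent, the joint likelihood of the observed sequence is P(data|H) = 0.785·0.785·0.215 = 0.13249 and P(data|¬H) = 0.059·0.059·0.941 = 0.0032756.
Bayes: P(H|data) = 0.074·0.13249 / (0.074·0.13249 + 0.926·0.0032756) = 0.0098041/0.012837 = 0.7637.

Posterior P(H) ≈ 0.7637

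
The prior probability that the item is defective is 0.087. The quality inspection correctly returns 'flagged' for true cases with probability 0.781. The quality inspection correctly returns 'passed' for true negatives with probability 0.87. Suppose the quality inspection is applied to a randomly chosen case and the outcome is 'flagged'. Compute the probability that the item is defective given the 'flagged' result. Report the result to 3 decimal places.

Let H be the event that the item is defective. P(H) = 0.087, so P(¬H) = 0.913. With E the 'flagged' result, P(E|H) = 0.781 and P(E|¬H) = 0.13.
P(E) = 0.781·0.087 + 0.13·0.913 = 0.067947 + 0.11869 = 0.18664.
By Bayes' theorem, P(H|E) = 0.067947 / 0.18664 = 0.364.

P(H | E) ≈ 0.364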